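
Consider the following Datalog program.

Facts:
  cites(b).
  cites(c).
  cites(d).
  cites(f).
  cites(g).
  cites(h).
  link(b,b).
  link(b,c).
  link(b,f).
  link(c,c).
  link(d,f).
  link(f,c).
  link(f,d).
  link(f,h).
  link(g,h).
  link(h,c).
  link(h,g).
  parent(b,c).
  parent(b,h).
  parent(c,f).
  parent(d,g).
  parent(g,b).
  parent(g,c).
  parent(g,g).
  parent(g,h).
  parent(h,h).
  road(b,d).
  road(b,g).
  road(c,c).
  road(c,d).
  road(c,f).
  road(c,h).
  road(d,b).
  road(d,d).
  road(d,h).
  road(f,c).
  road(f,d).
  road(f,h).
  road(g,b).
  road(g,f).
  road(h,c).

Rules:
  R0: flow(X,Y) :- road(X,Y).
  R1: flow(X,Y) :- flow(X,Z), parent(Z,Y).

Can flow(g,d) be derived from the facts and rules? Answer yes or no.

round 1: derive flow(b,d) via R0 from road(b,d)
round 1: derive flow(b,g) via R0 from road(b,g)
round 1: derive flow(c,c) via R0 from road(c,c)
round 1: derive flow(c,d) via R0 from road(c,d)
round 1: derive flow(c,f) via R0 from road(c,f)
round 1: derive flow(c,h) via R0 from road(c,h)
round 1: derive flow(d,b) via R0 from road(d,b)
round 1: derive flow(d,d) via R0 from road(d,d)
round 1: derive flow(d,h) via R0 from road(d,h)
round 1: derive flow(f,c) via R0 from road(f,c)
round 1: derive flow(f,d) via R0 from road(f,d)
round 1: derive flow(f,h) via R0 from road(f,h)
round 1: derive flow(g,b) via R0 from road(g,b)
round 1: derive flow(g,f) via R0 from road(g,f)
round 1: derive flow(h,c) via R0 from road(h,c)
round 2: derive flow(b,b) via R1 from flow(b,g), parent(g,b)
round 2: derive flow(b,c) via R1 from flow(b,g), parent(g,c)
round 2: derive flow(b,h) via R1 from flow(b,g), parent(g,h)
round 2: derive flow(c,g) via R1 from flow(c,d), parent(d,g)
round 2: derive flow(d,c) via R1 from flow(d,b), parent(b,c)
round 2: derive flow(d,g) via R1 from flow(d,d), parent(d,g)
round 2: derive flow(f,f) via R1 from flow(f,c), parent(c,f)
round 2: derive flow(f,g) via R1 from flow(f,d), parent(d,g)
round 2: derive flow(g,c) via R1 from flow(g,b), parent(b,c)
round 2: derive flow(g,h) via R1 from flow(g,b), parent(b,h)
round 2: derive flow(h,f) via R1 from flow(h,c), parent(c,f)
round 3: derive flow(b,f) via R1 from flow(b,c), parent(c,f)
round 3: derive flow(c,b) via R1 from flow(c,g), parent(g,b)
round 3: derive flow(d,f) via R1 from flow(d,c), parent(c,f)
round 3: derive flow(f,b) via R1 from flow(f,g), parent(g,b)

no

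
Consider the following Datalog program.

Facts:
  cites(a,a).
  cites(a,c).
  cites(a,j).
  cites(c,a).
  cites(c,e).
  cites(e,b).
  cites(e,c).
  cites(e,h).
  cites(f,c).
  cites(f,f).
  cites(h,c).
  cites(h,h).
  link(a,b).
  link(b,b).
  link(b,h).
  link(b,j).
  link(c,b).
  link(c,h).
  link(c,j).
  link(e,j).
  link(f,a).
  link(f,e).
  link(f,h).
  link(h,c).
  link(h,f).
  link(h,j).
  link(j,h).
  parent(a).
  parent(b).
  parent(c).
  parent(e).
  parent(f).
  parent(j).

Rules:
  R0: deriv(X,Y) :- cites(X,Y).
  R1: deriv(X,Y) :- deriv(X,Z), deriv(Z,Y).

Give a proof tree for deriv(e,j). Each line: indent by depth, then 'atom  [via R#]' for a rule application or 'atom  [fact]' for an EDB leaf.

deriv(e,j)  [via R1]
  deriv(e,a)  [via R1]
    deriv(e,c)  [via R0]
      cites(e,c)  [fact]
    deriv(c,a)  [via R0]
      cites(c,a)  [fact]
  deriv(a,j)  [via R0]
    cites(a,j)  [fact]

round 1: derive deriv(a,a) via R0 from cites(a,a)
round 1: derive deriv(a,c) via R0 from cites(a,c)
round 1: derive deriv(a,j) via R0 from cites(a,j)
round 1: derive deriv(c,a) via R0 from cites(c,a)
round 1: derive deriv(c,e) via R0 from cites(c,e)
round 1: derive deriv(e,b) via R0 from cites(e,b)
round 1: derive deriv(e,c) via R0 from cites(e,c)
round 1: derive deriv(e,h) via R0 from cites(e,h)
round 1: derive deriv(f,c) via R0 from cites(f,c)
round 1: derive deriv(f,f) via R0 from cites(f,f)
round 1: derive deriv(h,c) via R0 from cites(h,c)
round 1: derive deriv(h,h) via R0 from cites(h,h)
round 2: derive deriv(a,e) via R1 from deriv(a,c), deriv(c,e)
round 2: derive deriv(c,b) via R1 from deriv(c,e), deriv(e,b)
round 2: derive deriv(c,c) via R1 from deriv(c,a), deriv(a,c)
round 2: derive deriv(c,h) via R1 from deriv(c,e), deriv(e,h)
round 2: derive deriv(c,j) via R1 from deriv(c,a), deriv(a,j)
round 2: derive deriv(e,a) via R1 from deriv(e,c), deriv(c,a)
round 2: derive deriv(e,e) via R1 from deriv(e,c), deriv(c,e)
round 2: derive deriv(f,a) via R1 from deriv(f,c), deriv(c,a)
round 2: derive deriv(f,e) via R1 from deriv(f,c), deriv(c,e)
round 2: derive deriv(h,a) via R1 from deriv(h,c), deriv(c,a)
round 2: derive deriv(h,e) via R1 from deriv(h,c), deriv(c,e)
round 3: derive deriv(a,b) via R1 from deriv(a,c), deriv(c,b)
round 3: derive deriv(a,h) via R1 from deriv(a,c), deriv(c,h)
round 3: derive deriv(e,j) via R1 from deriv(e,a), deriv(a,j)
round 3: derive deriv(f,b) via R1 from deriv(f,c), deriv(c,b)
round 3: derive deriv(f,h) via R1 from deriv(f,c), deriv(c,h)
round 3: derive deriv(f,j) via R1 from deriv(f,a), deriv(a,j)
round 3: derive deriv(h,b) via R1 from deriv(h,c), deriv(c,b)
round 3: derive deriv(h,j) via R1 from deriv(h,a), deriv(a,j)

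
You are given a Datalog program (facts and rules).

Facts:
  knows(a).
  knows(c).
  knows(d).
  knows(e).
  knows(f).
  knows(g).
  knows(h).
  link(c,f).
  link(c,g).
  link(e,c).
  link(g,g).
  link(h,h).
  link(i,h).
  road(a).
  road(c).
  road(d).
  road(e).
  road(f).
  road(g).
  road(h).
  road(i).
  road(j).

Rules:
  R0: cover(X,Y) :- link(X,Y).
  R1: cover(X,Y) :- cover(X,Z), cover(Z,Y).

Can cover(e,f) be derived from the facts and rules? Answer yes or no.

round 1: derive cover(c,f) via R0 from link(c,f)
round 1: derive cover(c,g) via R0 from link(c,g)
round 1: derive cover(e,c) via R0 from link(e,c)
round 1: derive cover(g,g) via R0 from link(g,g)
round 1: derive cover(h,h) via R0 from link(h,h)
round 1: derive cover(i,h) via R0 from link(i,h)
round 2: derive cover(e,f) via R1 from cover(e,c), cover(c,f)
round 2: derive cover(e,g) via R1 from cover(e,c), cover(c,g)

yes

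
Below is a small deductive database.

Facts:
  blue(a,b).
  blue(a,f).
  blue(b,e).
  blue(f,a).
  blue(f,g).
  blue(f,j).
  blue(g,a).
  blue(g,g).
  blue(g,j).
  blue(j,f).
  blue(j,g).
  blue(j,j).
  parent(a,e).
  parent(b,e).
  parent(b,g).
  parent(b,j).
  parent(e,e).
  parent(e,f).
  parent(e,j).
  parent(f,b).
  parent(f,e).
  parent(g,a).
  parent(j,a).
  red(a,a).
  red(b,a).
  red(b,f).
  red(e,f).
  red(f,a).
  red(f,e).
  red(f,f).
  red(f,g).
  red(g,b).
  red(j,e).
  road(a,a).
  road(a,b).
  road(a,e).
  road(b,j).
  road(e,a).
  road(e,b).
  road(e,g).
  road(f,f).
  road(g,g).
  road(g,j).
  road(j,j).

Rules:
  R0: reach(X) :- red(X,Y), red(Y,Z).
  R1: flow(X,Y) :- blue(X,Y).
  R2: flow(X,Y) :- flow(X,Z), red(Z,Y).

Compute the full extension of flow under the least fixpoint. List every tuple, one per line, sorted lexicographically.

round 1: derive flow(a,b) via R1 from blue(a,b)
round 1: derive flow(a,f) via R1 from blue(a,f)
round 1: derive flow(b,e) via R1 from blue(b,e)
round 1: derive flow(f,a) via R1 from blue(f,a)
round 1: derive flow(f,g) via R1 from blue(f,g)
round 1: derive flow(f,j) via R1 from blue(f,j)
round 1: derive flow(g,a) via R1 from blue(g,a)
round 1: derive flow(g,g) via R1 from blue(g,g)
round 1: derive flow(g,j) via R1 from blue(g,j)
round 1: derive flow(j,f) via R1 from blue(j,f)
round 1: derive flow(j,g) via R1 from blue(j,g)
round 1: derive flow(j,j) via R1 from blue(j,j)
round 2: derive flow(a,a) via R2 from flow(a,b), red(b,a)
round 2: derive flow(a,e) via R2 from flow(a,f), red(f,e)
round 2: derive flow(a,g) via R2 from flow(a,f), red(f,g)
round 2: derive flow(b,f) via R2 from flow(b,e), red(e,f)
round 2: derive flow(f,b) via R2 from flow(f,g), red(g,b)
round 2: derive flow(f,e) via R2 from flow(f,j), red(j,e)
round 2: derive flow(g,b) via R2 from flow(g,g), red(g,b)
round 2: derive flow(g,e) via R2 from flow(g,j), red(j,e)
round 2: derive flow(j,a) via R2 from flow(j,f), red(f,a)
round 2: derive flow(j,b) via R2 from flow(j,g), red(g,b)
round 2: derive flow(j,e) via R2 from flow(j,f), red(f,e)
round 3: derive flow(b,a) via R2 from flow(b,f), red(f,a)
round 3: derive flow(b,g) via R2 from flow(b,f), red(f,g)
round 3: derive flow(f,f) via R2 from flow(f,b), red(b,f)
round 3: derive flow(g,f) via R2 from flow(g,b), red(b,f)
round 4: derive flow(b,b) via R2 from flow(b,g), red(g,b)

flow(a,a)
flow(a,b)
flow(a,e)
flow(a,f)
flow(a,g)
flow(b,a)
flow(b,b)
flow(b,e)
flow(b,f)
flow(b,g)
flow(f,a)
flow(f,b)
flow(f,e)
flow(f,f)
flow(f,g)
flow(f,j)
flow(g,a)
flow(g,b)
flow(g,e)
flow(g,f)
flow(g,g)
flow(g,j)
flow(j,a)
flow(j,b)
flow(j,e)
flow(j,f)
flow(j,g)
flow(j,j)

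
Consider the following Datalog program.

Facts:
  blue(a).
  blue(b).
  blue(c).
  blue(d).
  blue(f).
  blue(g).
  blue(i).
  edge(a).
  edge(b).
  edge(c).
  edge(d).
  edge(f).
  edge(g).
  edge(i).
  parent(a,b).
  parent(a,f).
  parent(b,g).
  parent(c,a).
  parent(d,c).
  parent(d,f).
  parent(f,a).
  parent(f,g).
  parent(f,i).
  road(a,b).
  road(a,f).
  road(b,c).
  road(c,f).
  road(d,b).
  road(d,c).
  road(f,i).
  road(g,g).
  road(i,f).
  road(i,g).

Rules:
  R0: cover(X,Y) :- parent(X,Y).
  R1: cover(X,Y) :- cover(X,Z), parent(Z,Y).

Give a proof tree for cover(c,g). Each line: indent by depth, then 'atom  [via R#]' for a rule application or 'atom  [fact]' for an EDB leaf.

round 1: derive cover(a,b) via R0 from parent(a,b)
round 1: derive cover(a,f) via R0 from parent(a,f)
round 1: derive cover(b,g) via R0 from parent(b,g)
round 1: derive cover(c,a) via R0 from parent(c,a)
round 1: derive cover(d,c) via R0 from parent(d,c)
round 1: derive cover(d,f) via R0 from parent(d,f)
round 1: derive cover(f,a) via R0 from parent(f,a)
round 1: derive cover(f,g) via R0 from parent(f,g)
round 1: derive cover(f,i) via R0 from parent(f,i)
round 2: derive cover(a,a) via R1 from cover(a,f), parent(f,a)
round 2: derive cover(a,g) via R1 from cover(a,b), parent(b,g)
round 2: derive cover(a,i) via R1 from cover(a,f), parent(f,i)
round 2: derive cover(c,b) via R1 from cover(c,a), parent(a,b)
round 2: derive cover(c,f) via R1 from cover(c,a), parent(a,f)
round 2: derive cover(d,a) via R1 from cover(d,c), parent(c,a)
round 2: derive cover(d,g) via R1 from cover(d,f), parent(f,g)
round 2: derive cover(d,i) via R1 from cover(d,f), parent(f,i)
round 2: derive cover(f,b) via R1 from cover(f,a), parent(a,b)
round 2: derive cover(f,f) via R1 from cover(f,a), parent(a,f)
round 3: derive cover(c,g) via R1 from cover(c,b), parent(b,g)
round 3: derive cover(c,i) via R1 from cover(c,f), parent(f,i)
round 3: derive cover(d,b) via R1 from cover(d,a), parent(a,b)

cover(c,g)  [via R1]
  cover(c,b)  [via R1]
    cover(c,a)  [via R0]
      parent(c,a)  [fact]
    parent(a,b)  [fact]
  parent(b,g)  [fact]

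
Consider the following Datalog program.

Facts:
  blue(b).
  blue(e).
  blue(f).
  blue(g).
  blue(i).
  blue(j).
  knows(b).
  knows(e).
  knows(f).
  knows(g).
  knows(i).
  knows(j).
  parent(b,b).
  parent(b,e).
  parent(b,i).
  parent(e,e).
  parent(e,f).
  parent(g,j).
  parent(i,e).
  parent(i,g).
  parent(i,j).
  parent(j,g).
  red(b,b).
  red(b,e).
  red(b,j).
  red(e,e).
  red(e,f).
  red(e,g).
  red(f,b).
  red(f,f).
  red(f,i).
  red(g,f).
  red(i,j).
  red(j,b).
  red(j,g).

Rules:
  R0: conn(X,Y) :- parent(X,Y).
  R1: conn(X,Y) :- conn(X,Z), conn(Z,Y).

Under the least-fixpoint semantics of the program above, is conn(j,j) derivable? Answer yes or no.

round 1: derive conn(b,b) via R0 from parent(b,b)
round 1: derive conn(b,e) via R0 from parent(b,e)
round 1: derive conn(b,i) via R0 from parent(b,i)
round 1: derive conn(e,e) via R0 from parent(e,e)
round 1: derive conn(e,f) via R0 from parent(e,f)
round 1: derive conn(g,j) via R0 from parent(g,j)
round 1: derive conn(i,e) via R0 from parent(i,e)
round 1: derive conn(i,g) via R0 from parent(i,g)
round 1: derive conn(i,j) via R0 from parent(i,j)
round 1: derive conn(j,g) via R0 from parent(j,g)
round 2: derive conn(b,f) via R1 from conn(b,e), conn(e,f)
round 2: derive conn(b,g) via R1 from conn(b,i), conn(i,g)
round 2: derive conn(b,j) via R1 from conn(b,i), conn(i,j)
round 2: derive conn(g,g) via R1 from conn(g,j), conn(j,g)
round 2: derive conn(i,f) via R1 from conn(i,e), conn(e,f)
round 2: derive conn(j,j) via R1 from conn(j,g), conn(g,j)

yes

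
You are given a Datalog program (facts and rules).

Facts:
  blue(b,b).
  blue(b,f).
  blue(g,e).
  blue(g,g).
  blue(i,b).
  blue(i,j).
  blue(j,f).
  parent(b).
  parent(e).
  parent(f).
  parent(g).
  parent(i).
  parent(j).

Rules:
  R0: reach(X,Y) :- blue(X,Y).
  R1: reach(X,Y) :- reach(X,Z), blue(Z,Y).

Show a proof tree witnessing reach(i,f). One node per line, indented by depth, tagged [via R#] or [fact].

reach(i,f)  [via R1]
  reach(i,b)  [via R0]
    blue(i,b)  [fact]
  blue(b,f)  [fact]

round 1: derive reach(b,b) via R0 from blue(b,b)
round 1: derive reach(b,f) via R0 from blue(b,f)
round 1: derive reach(g,e) via R0 from blue(g,e)
round 1: derive reach(g,g) via R0 from blue(g,g)
round 1: derive reach(i,b) via R0 from blue(i,b)
round 1: derive reach(i,j) via R0 from blue(i,j)
round 1: derive reach(j,f) via R0 from blue(j,f)
round 2: derive reach(i,f) via R1 from reach(i,b), blue(b,f)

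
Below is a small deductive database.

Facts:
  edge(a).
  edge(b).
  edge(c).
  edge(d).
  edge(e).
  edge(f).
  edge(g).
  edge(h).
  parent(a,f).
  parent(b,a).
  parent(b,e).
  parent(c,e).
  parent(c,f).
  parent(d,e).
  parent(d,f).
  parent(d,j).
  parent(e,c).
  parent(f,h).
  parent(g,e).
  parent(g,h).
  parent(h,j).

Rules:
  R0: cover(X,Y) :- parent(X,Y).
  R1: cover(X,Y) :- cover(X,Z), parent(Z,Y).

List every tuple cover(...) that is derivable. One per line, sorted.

round 1: derive cover(a,f) via R0 from parent(a,f)
round 1: derive cover(b,a) via R0 from parent(b,a)
round 1: derive cover(b,e) via R0 from parent(b,e)
round 1: derive cover(c,e) via R0 from parent(c,e)
round 1: derive cover(c,f) via R0 from parent(c,f)
round 1: derive cover(d,e) via R0 from parent(d,e)
round 1: derive cover(d,f) via R0 from parent(d,f)
round 1: derive cover(d,j) via R0 from parent(d,j)
round 1: derive cover(e,c) via R0 from parent(e,c)
round 1: derive cover(f,h) via R0 from parent(f,h)
round 1: derive cover(g,e) via R0 from parent(g,e)
round 1: derive cover(g,h) via R0 from parent(g,h)
round 1: derive cover(h,j) via R0 from parent(h,j)
round 2: derive cover(a,h) via R1 from cover(a,f), parent(f,h)
round 2: derive cover(b,c) via R1 from cover(b,e), parent(e,c)
round 2: derive cover(b,f) via R1 from cover(b,a), parent(a,f)
round 2: derive cover(c,c) via R1 from cover(c,e), parent(e,c)
round 2: derive cover(c,h) via R1 from cover(c,f), parent(f,h)
round 2: derive cover(d,c) via R1 from cover(d,e), parent(e,c)
round 2: derive cover(d,h) via R1 from cover(d,f), parent(f,h)
round 2: derive cover(e,e) via R1 from cover(e,c), parent(c,e)
round 2: derive cover(e,f) via R1 from cover(e,c), parent(c,f)
round 2: derive cover(f,j) via R1 from cover(f,h), parent(h,j)
round 2: derive cover(g,c) via R1 from cover(g,e), parent(e,c)
round 2: derive cover(g,j) via R1 from cover(g,h), parent(h,j)
round 3: derive cover(a,j) via R1 from cover(a,h), parent(h,j)
round 3: derive cover(b,h) via R1 from cover(b,f), parent(f,h)
round 3: derive cover(c,j) via R1 from cover(c,h), parent(h,j)
round 3: derive cover(e,h) via R1 from cover(e,f), parent(f,h)
round 3: derive cover(g,f) via R1 from cover(g,c), parent(c,f)
round 4: derive cover(b,j) via R1 from cover(b,h), parent(h,j)
round 4: derive cover(e,j) via R1 from cover(e,h), parent(h,j)

cover(a,f)
cover(a,h)
cover(a,j)
cover(b,a)
cover(b,c)
cover(b,e)
cover(b,f)
cover(b,h)
cover(b,j)
cover(c,c)
cover(c,e)
cover(c,f)
cover(c,h)
cover(c,j)
cover(d,c)
cover(d,e)
cover(d,f)
cover(d,h)
cover(d,j)
cover(e,c)
cover(e,e)
cover(e,f)
cover(e,h)
cover(e,j)
cover(f,h)
cover(f,j)
cover(g,c)
cover(g,e)
cover(g,f)
cover(g,h)
cover(g,j)
cover(h,j)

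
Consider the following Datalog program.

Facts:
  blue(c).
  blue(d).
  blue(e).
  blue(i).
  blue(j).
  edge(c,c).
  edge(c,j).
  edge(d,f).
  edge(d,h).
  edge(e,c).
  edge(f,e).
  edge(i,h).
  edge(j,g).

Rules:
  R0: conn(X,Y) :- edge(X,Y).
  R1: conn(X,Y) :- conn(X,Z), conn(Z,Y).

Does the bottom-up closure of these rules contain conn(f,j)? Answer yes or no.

yes

round 1: derive conn(c,c) via R0 from edge(c,c)
round 1: derive conn(c,j) via R0 from edge(c,j)
round 1: derive conn(d,f) via R0 from edge(d,f)
round 1: derive conn(d,h) via R0 from edge(d,h)
round 1: derive conn(e,c) via R0 from edge(e,c)
round 1: derive conn(f,e) via R0 from edge(f,e)
round 1: derive conn(i,h) via R0 from edge(i,h)
round 1: derive conn(j,g) via R0 from edge(j,g)
round 2: derive conn(c,g) via R1 from conn(c,j), conn(j,g)
round 2: derive conn(d,e) via R1 from conn(d,f), conn(f,e)
round 2: derive conn(e,j) via R1 from conn(e,c), conn(c,j)
round 2: derive conn(f,c) via R1 from conn(f,e), conn(e,c)
round 3: derive conn(d,c) via R1 from conn(d,e), conn(e,c)
round 3: derive conn(d,j) via R1 from conn(d,e), conn(e,j)
round 3: derive conn(e,g) via R1 from conn(e,c), conn(c,g)
round 3: derive conn(f,g) via R1 from conn(f,c), conn(c,g)
round 3: derive conn(f,j) via R1 from conn(f,c), conn(c,j)
round 4: derive conn(d,g) via R1 from conn(d,c), conn(c,g)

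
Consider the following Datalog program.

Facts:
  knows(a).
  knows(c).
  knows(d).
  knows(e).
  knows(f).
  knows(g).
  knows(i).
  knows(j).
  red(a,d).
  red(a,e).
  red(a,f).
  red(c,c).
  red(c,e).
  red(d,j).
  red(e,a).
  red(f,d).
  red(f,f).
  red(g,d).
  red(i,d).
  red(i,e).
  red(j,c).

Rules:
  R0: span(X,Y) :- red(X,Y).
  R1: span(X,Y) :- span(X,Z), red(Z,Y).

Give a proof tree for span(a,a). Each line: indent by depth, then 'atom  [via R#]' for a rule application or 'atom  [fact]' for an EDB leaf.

span(a,a)  [via R1]
  span(a,e)  [via R0]
    red(a,e)  [fact]
  red(e,a)  [fact]

round 1: derive span(a,d) via R0 from red(a,d)
round 1: derive span(a,e) via R0 from red(a,e)
round 1: derive span(a,f) via R0 from red(a,f)
round 1: derive span(c,c) via R0 from red(c,c)
round 1: derive span(c,e) via R0 from red(c,e)
round 1: derive span(d,j) via R0 from red(d,j)
round 1: derive span(e,a) via R0 from red(e,a)
round 1: derive span(f,d) via R0 from red(f,d)
round 1: derive span(f,f) via R0 from red(f,f)
round 1: derive span(g,d) via R0 from red(g,d)
round 1: derive span(i,d) via R0 from red(i,d)
round 1: derive span(i,e) via R0 from red(i,e)
round 1: derive span(j,c) via R0 from red(j,c)
round 2: derive span(a,a) via R1 from span(a,e), red(e,a)
round 2: derive span(a,j) via R1 from span(a,d), red(d,j)
round 2: derive span(c,a) via R1 from span(c,e), red(e,a)
round 2: derive span(d,c) via R1 from span(d,j), red(j,c)
round 2: derive span(e,d) via R1 from span(e,a), red(a,d)
round 2: derive span(e,e) via R1 from span(e,a), red(a,e)
round 2: derive span(e,f) via R1 from span(e,a), red(a,f)
round 2: derive span(f,j) via R1 from span(f,d), red(d,j)
round 2: derive span(g,j) via R1 from span(g,d), red(d,j)
round 2: derive span(i,a) via R1 from span(i,e), red(e,a)
round 2: derive span(i,j) via R1 from span(i,d), red(d,j)
round 2: derive span(j,e) via R1 from span(j,c), red(c,e)
round 3: derive span(a,c) via R1 from span(a,j), red(j,c)
round 3: derive span(c,d) via R1 from span(c,a), red(a,d)
round 3: derive span(c,f) via R1 from span(c,a), red(a,f)
round 3: derive span(d,e) via R1 from span(d,c), red(c,e)
round 3: derive span(e,j) via R1 from span(e,d), red(d,j)
round 3: derive span(f,c) via R1 from span(f,j), red(j,c)
round 3: derive span(g,c) via R1 from span(g,j), red(j,c)
round 3: derive span(i,c) via R1 from span(i,j), red(j,c)
round 3: derive span(i,f) via R1 from span(i,a), red(a,f)
round 3: derive span(j,a) via R1 from span(j,e), red(e,a)
round 4: derive span(c,j) via R1 from span(c,d), red(d,j)
round 4: derive span(d,a) via R1 from span(d,e), red(e,a)
round 4: derive span(e,c) via R1 from span(e,j), red(j,c)
round 4: derive span(f,e) via R1 from span(f,c), red(c,e)
round 4: derive span(g,e) via R1 from span(g,c), red(c,e)
round 4: derive span(j,d) via R1 from span(j,a), red(a,d)
round 4: derive span(j,f) via R1 from span(j,a), red(a,f)
round 5: derive span(d,d) via R1 from span(d,a), red(a,d)
round 5: derive span(d,f) via R1 from span(d,a), red(a,f)
round 5: derive span(f,a) via R1 from span(f,e), red(e,a)
round 5: derive span(g,a) via R1 from span(g,e), red(e,a)
round 5: derive span(j,j) via R1 from span(j,d), red(d,j)
round 6: derive span(g,f) via R1 from span(g,a), red(a,f)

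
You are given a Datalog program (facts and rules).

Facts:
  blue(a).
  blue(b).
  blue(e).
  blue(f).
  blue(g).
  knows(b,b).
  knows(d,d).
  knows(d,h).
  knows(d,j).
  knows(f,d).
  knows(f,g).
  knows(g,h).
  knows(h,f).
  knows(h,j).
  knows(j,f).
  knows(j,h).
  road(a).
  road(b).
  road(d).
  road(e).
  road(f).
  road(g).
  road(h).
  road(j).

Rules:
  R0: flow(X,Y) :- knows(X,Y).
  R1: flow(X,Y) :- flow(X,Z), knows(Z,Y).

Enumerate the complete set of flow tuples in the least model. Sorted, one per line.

round 1: derive flow(b,b) via R0 from knows(b,b)
round 1: derive flow(d,d) via R0 from knows(d,d)
round 1: derive flow(d,h) via R0 from knows(d,h)
round 1: derive flow(d,j) via R0 from knows(d,j)
round 1: derive flow(f,d) via R0 from knows(f,d)
round 1: derive flow(f,g) via R0 from knows(f,g)
round 1: derive flow(g,h) via R0 from knows(g,h)
round 1: derive flow(h,f) via R0 from knows(h,f)
round 1: derive flow(h,j) via R0 from knows(h,j)
round 1: derive flow(j,f) via R0 from knows(j,f)
round 1: derive flow(j,h) via R0 from knows(j,h)
round 2: derive flow(d,f) via R1 from flow(d,h), knows(h,f)
round 2: derive flow(f,h) via R1 from flow(f,d), knows(d,h)
round 2: derive flow(f,j) via R1 from flow(f,d), knows(d,j)
round 2: derive flow(g,f) via R1 from flow(g,h), knows(h,f)
round 2: derive flow(g,j) via R1 from flow(g,h), knows(h,j)
round 2: derive flow(h,d) via R1 from flow(h,f), knows(f,d)
round 2: derive flow(h,g) via R1 from flow(h,f), knows(f,g)
round 2: derive flow(h,h) via R1 from flow(h,j), knows(j,h)
round 2: derive flow(j,d) via R1 from flow(j,f), knows(f,d)
round 2: derive flow(j,g) via R1 from flow(j,f), knows(f,g)
round 2: derive flow(j,j) via R1 from flow(j,h), knows(h,j)
round 3: derive flow(d,g) via R1 from flow(d,f), knows(f,g)
round 3: derive flow(f,f) via R1 from flow(f,h), knows(h,f)
round 3: derive flow(g,d) via R1 from flow(g,f), knows(f,d)
round 3: derive flow(g,g) via R1 from flow(g,f), knows(f,g)

flow(b,b)
flow(d,d)
flow(d,f)
flow(d,g)
flow(d,h)
flow(d,j)
flow(f,d)
flow(f,f)
flow(f,g)
flow(f,h)
flow(f,j)
flow(g,d)
flow(g,f)
flow(g,g)
flow(g,h)
flow(g,j)
flow(h,d)
flow(h,f)
flow(h,g)
flow(h,h)
flow(h,j)
flow(j,d)
flow(j,f)
flow(j,g)
flow(j,h)
flow(j,j)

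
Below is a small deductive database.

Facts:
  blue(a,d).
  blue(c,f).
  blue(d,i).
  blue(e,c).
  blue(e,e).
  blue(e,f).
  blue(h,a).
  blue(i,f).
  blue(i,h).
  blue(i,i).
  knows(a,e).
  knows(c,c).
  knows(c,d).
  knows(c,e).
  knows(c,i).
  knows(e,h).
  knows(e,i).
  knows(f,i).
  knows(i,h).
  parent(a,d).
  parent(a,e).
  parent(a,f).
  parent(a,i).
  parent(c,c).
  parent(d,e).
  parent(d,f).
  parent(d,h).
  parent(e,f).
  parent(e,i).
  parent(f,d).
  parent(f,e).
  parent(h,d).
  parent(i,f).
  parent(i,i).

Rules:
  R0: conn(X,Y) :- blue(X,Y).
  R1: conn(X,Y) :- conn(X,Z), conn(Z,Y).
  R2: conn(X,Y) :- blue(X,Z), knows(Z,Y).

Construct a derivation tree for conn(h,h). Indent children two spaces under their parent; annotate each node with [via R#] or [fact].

conn(h,h)  [via R1]
  conn(h,e)  [via R2]
    blue(h,a)  [fact]
    knows(a,e)  [fact]
  conn(e,h)  [via R2]
    blue(e,e)  [fact]
    knows(e,h)  [fact]

round 1: derive conn(a,d) via R0 from blue(a,d)
round 1: derive conn(c,f) via R0 from blue(c,f)
round 1: derive conn(d,i) via R0 from blue(d,i)
round 1: derive conn(e,c) via R0 from blue(e,c)
round 1: derive conn(e,e) via R0 from blue(e,e)
round 1: derive conn(e,f) via R0 from blue(e,f)
round 1: derive conn(h,a) via R0 from blue(h,a)
round 1: derive conn(i,f) via R0 from blue(i,f)
round 1: derive conn(i,h) via R0 from blue(i,h)
round 1: derive conn(i,i) via R0 from blue(i,i)
round 1: derive conn(c,i) via R2 from blue(c,f), knows(f,i)
round 1: derive conn(d,h) via R2 from blue(d,i), knows(i,h)
round 1: derive conn(e,d) via R2 from blue(e,c), knows(c,d)
round 1: derive conn(e,h) via R2 from blue(e,e), knows(e,h)
round 1: derive conn(e,i) via R2 from blue(e,c), knows(c,i)
round 1: derive conn(h,e) via R2 from blue(h,a), knows(a,e)
round 2: derive conn(a,h) via R1 from conn(a,d), conn(d,h)
round 2: derive conn(a,i) via R1 from conn(a,d), conn(d,i)
round 2: derive conn(c,h) via R1 from conn(c,i), conn(i,h)
round 2: derive conn(d,a) via R1 from conn(d,h), conn(h,a)
round 2: derive conn(d,e) via R1 from conn(d,h), conn(h,e)
round 2: derive conn(d,f) via R1 from conn(d,i), conn(i,f)
round 2: derive conn(e,a) via R1 from conn(e,h), conn(h,a)
round 2: derive conn(h,c) via R1 from conn(h,e), conn(e,c)
round 2: derive conn(h,d) via R1 from conn(h,a), conn(a,d)
round 2: derive conn(h,f) via R1 from conn(h,e), conn(e,f)
round 2: derive conn(h,h) via R1 from conn(h,e), conn(e,h)
round 2: derive conn(h,i) via R1 from conn(h,e), conn(e,i)
round 2: derive conn(i,a) via R1 from conn(i,h), conn(h,a)
round 2: derive conn(i,e) via R1 from conn(i,h), conn(h,e)
round 3: derive conn(a,a) via R1 from conn(a,d), conn(d,a)
round 3: derive conn(a,c) via R1 from conn(a,h), conn(h,c)
round 3: derive conn(a,e) via R1 from conn(a,d), conn(d,e)
round 3: derive conn(a,f) via R1 from conn(a,d), conn(d,f)
round 3: derive conn(c,a) via R1 from conn(c,h), conn(h,a)
round 3: derive conn(c,c) via R1 from conn(c,h), conn(h,c)
round 3: derive conn(c,d) via R1 from conn(c,h), conn(h,d)
round 3: derive conn(c,e) via R1 from conn(c,h), conn(h,e)
round 3: derive conn(d,c) via R1 from conn(d,e), conn(e,c)
round 3: derive conn(d,d) via R1 from conn(d,a), conn(a,d)
round 3: derive conn(i,c) via R1 from conn(i,e), conn(e,c)
round 3: derive conn(i,d) via R1 from conn(i,a), conn(a,d)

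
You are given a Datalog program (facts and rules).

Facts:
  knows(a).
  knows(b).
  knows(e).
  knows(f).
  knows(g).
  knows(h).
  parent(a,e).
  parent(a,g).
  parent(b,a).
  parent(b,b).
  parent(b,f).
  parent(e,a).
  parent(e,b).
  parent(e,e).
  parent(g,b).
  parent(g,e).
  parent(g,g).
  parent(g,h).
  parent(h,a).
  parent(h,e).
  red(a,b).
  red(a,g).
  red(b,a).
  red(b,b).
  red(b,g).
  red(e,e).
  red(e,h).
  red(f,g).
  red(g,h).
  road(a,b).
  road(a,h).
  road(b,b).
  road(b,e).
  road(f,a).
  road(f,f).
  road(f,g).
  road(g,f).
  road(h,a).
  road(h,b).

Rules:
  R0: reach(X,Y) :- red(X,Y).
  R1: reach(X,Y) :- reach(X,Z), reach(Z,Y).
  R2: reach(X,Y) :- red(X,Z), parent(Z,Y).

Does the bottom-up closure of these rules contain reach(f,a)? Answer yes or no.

yes

round 1: derive reach(a,b) via R0 from red(a,b)
round 1: derive reach(a,g) via R0 from red(a,g)
round 1: derive reach(b,a) via R0 from red(b,a)
round 1: derive reach(b,b) via R0 from red(b,b)
round 1: derive reach(b,g) via R0 from red(b,g)
round 1: derive reach(e,e) via R0 from red(e,e)
round 1: derive reach(e,h) via R0 from red(e,h)
round 1: derive reach(f,g) via R0 from red(f,g)
round 1: derive reach(g,h) via R0 from red(g,h)
round 1: derive reach(a,a) via R2 from red(a,b), parent(b,a)
round 1: derive reach(a,e) via R2 from red(a,g), parent(g,e)
round 1: derive reach(a,f) via R2 from red(a,b), parent(b,f)
round 1: derive reach(a,h) via R2 from red(a,g), parent(g,h)
round 1: derive reach(b,e) via R2 from red(b,a), parent(a,e)
round 1: derive reach(b,f) via R2 from red(b,b), parent(b,f)
round 1: derive reach(b,h) via R2 from red(b,g), parent(g,h)
round 1: derive reach(e,a) via R2 from red(e,e), parent(e,a)
round 1: derive reach(e,b) via R2 from red(e,e), parent(e,b)
round 1: derive reach(f,b) via R2 from red(f,g), parent(g,b)
round 1: derive reach(f,e) via R2 from red(f,g), parent(g,e)
round 1: derive reach(f,h) via R2 from red(f,g), parent(g,h)
round 1: derive reach(g,a) via R2 from red(g,h), parent(h,a)
round 1: derive reach(g,e) via R2 from red(g,h), parent(h,e)
round 2: derive reach(e,f) via R1 from reach(e,a), reach(a,f)
round 2: derive reach(e,g) via R1 from reach(e,a), reach(a,g)
round 2: derive reach(f,a) via R1 from reach(f,b), reach(b,a)
round 2: derive reach(f,f) via R1 from reach(f,b), reach(b,f)
round 2: derive reach(g,b) via R1 from reach(g,a), reach(a,b)
round 2: derive reach(g,f) via R1 from reach(g,a), reach(a,f)
round 2: derive reach(g,g) via R1 from reach(g,a), reach(a,g)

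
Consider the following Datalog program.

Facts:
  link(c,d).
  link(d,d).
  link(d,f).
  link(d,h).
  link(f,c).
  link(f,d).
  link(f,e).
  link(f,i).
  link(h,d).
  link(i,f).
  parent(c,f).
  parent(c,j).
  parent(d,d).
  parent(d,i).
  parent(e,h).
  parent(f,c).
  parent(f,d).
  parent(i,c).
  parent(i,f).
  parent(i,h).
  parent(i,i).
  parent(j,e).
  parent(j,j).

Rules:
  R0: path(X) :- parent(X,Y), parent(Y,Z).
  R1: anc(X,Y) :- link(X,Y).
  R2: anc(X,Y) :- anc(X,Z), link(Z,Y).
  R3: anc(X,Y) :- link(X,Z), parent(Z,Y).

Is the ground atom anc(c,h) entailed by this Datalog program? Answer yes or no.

round 1: derive anc(c,d) via R1 from link(c,d)
round 1: derive anc(d,d) via R1 from link(d,d)
round 1: derive anc(d,f) via R1 from link(d,f)
round 1: derive anc(d,h) via R1 from link(d,h)
round 1: derive anc(f,c) via R1 from link(f,c)
round 1: derive anc(f,d) via R1 from link(f,d)
round 1: derive anc(f,e) via R1 from link(f,e)
round 1: derive anc(f,i) via R1 from link(f,i)
round 1: derive anc(h,d) via R1 from link(h,d)
round 1: derive anc(i,f) via R1 from link(i,f)
round 1: derive anc(c,i) via R3 from link(c,d), parent(d,i)
round 1: derive anc(d,c) via R3 from link(d,f), parent(f,c)
round 1: derive anc(d,i) via R3 from link(d,d), parent(d,i)
round 1: derive anc(f,f) via R3 from link(f,c), parent(c,f)
round 1: derive anc(f,h) via R3 from link(f,e), parent(e,h)
round 1: derive anc(f,j) via R3 from link(f,c), parent(c,j)
round 1: derive anc(h,i) via R3 from link(h,d), parent(d,i)
round 1: derive anc(i,c) via R3 from link(i,f), parent(f,c)
round 1: derive anc(i,d) via R3 from link(i,f), parent(f,d)
round 2: derive anc(c,f) via R2 from anc(c,d), link(d,f)
round 2: derive anc(c,h) via R2 from anc(c,d), link(d,h)
round 2: derive anc(d,e) via R2 from anc(d,f), link(f,e)
round 2: derive anc(h,f) via R2 from anc(h,d), link(d,f)
round 2: derive anc(h,h) via R2 from anc(h,d), link(d,h)
round 2: derive anc(i,e) via R2 from anc(i,f), link(f,e)
round 2: derive anc(i,h) via R2 from anc(i,d), link(d,h)
round 2: derive anc(i,i) via R2 from anc(i,f), link(f,i)
round 3: derive anc(c,c) via R2 from anc(c,f), link(f,c)
round 3: derive anc(c,e) via R2 from anc(c,f), link(f,e)
round 3: derive anc(h,c) via R2 from anc(h,f), link(f,c)
round 3: derive anc(h,e) via R2 from anc(h,f), link(f,e)

yes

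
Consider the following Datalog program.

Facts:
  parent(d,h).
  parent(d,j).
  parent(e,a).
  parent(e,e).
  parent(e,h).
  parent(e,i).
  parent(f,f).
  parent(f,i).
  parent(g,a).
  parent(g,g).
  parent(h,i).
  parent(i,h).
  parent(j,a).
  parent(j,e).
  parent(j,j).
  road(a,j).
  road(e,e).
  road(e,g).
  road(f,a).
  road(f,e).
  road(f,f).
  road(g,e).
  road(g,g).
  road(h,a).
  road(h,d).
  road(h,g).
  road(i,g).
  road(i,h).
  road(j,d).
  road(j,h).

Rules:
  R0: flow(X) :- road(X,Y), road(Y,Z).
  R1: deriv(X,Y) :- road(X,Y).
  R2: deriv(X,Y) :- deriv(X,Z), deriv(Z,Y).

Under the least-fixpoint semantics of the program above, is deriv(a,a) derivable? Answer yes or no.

yes

round 1: derive deriv(a,j) via R1 from road(a,j)
round 1: derive deriv(e,e) via R1 from road(e,e)
round 1: derive deriv(e,g) via R1 from road(e,g)
round 1: derive deriv(f,a) via R1 from road(f,a)
round 1: derive deriv(f,e) via R1 from road(f,e)
round 1: derive deriv(f,f) via R1 from road(f,f)
round 1: derive deriv(g,e) via R1 from road(g,e)
round 1: derive deriv(g,g) via R1 from road(g,g)
round 1: derive deriv(h,a) via R1 from road(h,a)
round 1: derive deriv(h,d) via R1 from road(h,d)
round 1: derive deriv(h,g) via R1 from road(h,g)
round 1: derive deriv(i,g) via R1 from road(i,g)
round 1: derive deriv(i,h) via R1 from road(i,h)
round 1: derive deriv(j,d) via R1 from road(j,d)
round 1: derive deriv(j,h) via R1 from road(j,h)
round 2: derive deriv(a,d) via R2 from deriv(a,j), deriv(j,d)
round 2: derive deriv(a,h) via R2 from deriv(a,j), deriv(j,h)
round 2: derive deriv(f,g) via R2 from deriv(f,e), deriv(e,g)
round 2: derive deriv(f,j) via R2 from deriv(f,a), deriv(a,j)
round 2: derive deriv(h,e) via R2 from deriv(h,g), deriv(g,e)
round 2: derive deriv(h,j) via R2 from deriv(h,a), deriv(a,j)
round 2: derive deriv(i,a) via R2 from deriv(i,h), deriv(h,a)
round 2: derive deriv(i,d) via R2 from deriv(i,h), deriv(h,d)
round 2: derive deriv(i,e) via R2 from deriv(i,g), deriv(g,e)
round 2: derive deriv(j,a) via R2 from deriv(j,h), deriv(h,a)
round 2: derive deriv(j,g) via R2 from deriv(j,h), deriv(h,g)
round 3: derive deriv(a,a) via R2 from deriv(a,h), deriv(h,a)
round 3: derive deriv(a,e) via R2 from deriv(a,h), deriv(h,e)
round 3: derive deriv(a,g) via R2 from deriv(a,h), deriv(h,g)
round 3: derive deriv(f,d) via R2 from deriv(f,a), deriv(a,d)
round 3: derive deriv(f,h) via R2 from deriv(f,a), deriv(a,h)
round 3: derive deriv(h,h) via R2 from deriv(h,a), deriv(a,h)
round 3: derive deriv(i,j) via R2 from deriv(i,a), deriv(a,j)
round 3: derive deriv(j,e) via R2 from deriv(j,g), deriv(g,e)
round 3: derive deriv(j,j) via R2 from deriv(j,a), deriv(a,j)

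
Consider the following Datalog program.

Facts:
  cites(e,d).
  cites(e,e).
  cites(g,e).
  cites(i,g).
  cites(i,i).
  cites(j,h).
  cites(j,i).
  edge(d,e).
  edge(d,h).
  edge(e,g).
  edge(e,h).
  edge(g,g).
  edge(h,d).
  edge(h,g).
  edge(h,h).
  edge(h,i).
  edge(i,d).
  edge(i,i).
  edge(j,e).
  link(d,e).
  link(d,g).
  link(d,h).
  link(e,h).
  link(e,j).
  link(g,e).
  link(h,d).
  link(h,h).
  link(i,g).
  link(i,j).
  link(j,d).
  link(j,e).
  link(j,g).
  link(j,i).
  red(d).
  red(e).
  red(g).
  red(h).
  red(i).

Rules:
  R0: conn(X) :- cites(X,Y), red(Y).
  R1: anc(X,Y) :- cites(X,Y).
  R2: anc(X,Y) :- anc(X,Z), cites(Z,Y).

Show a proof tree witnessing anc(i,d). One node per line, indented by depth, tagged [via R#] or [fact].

round 1: derive anc(e,d) via R1 from cites(e,d)
round 1: derive anc(e,e) via R1 from cites(e,e)
round 1: derive anc(g,e) via R1 from cites(g,e)
round 1: derive anc(i,g) via R1 from cites(i,g)
round 1: derive anc(i,i) via R1 from cites(i,i)
round 1: derive anc(j,h) via R1 from cites(j,h)
round 1: derive anc(j,i) via R1 from cites(j,i)
round 2: derive anc(g,d) via R2 from anc(g,e), cites(e,d)
round 2: derive anc(i,e) via R2 from anc(i,g), cites(g,e)
round 2: derive anc(j,g) via R2 from anc(j,i), cites(i,g)
round 3: derive anc(i,d) via R2 from anc(i,e), cites(e,d)
round 3: derive anc(j,e) via R2 from anc(j,g), cites(g,e)
round 4: derive anc(j,d) via R2 from anc(j,e), cites(e,d)

anc(i,d)  [via R2]
  anc(i,e)  [via R2]
    anc(i,g)  [via R1]
      cites(i,g)  [fact]
    cites(g,e)  [fact]
  cites(e,d)  [fact]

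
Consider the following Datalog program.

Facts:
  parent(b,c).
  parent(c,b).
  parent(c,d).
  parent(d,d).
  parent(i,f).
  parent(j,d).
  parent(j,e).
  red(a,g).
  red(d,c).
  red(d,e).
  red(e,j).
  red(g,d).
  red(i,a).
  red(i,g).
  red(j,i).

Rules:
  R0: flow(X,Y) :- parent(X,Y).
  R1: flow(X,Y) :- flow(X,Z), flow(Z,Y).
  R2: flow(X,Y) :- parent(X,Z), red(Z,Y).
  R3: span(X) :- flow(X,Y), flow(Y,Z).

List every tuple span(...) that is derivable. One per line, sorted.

round 1: derive flow(b,c) via R0 from parent(b,c)
round 1: derive flow(c,b) via R0 from parent(c,b)
round 1: derive flow(c,d) via R0 from parent(c,d)
round 1: derive flow(d,d) via R0 from parent(d,d)
round 1: derive flow(i,f) via R0 from parent(i,f)
round 1: derive flow(j,d) via R0 from parent(j,d)
round 1: derive flow(j,e) via R0 from parent(j,e)
round 1: derive flow(c,c) via R2 from parent(c,d), red(d,c)
round 1: derive flow(c,e) via R2 from parent(c,d), red(d,e)
round 1: derive flow(d,c) via R2 from parent(d,d), red(d,c)
round 1: derive flow(d,e) via R2 from parent(d,d), red(d,e)
round 1: derive flow(j,c) via R2 from parent(j,d), red(d,c)
round 1: derive flow(j,j) via R2 from parent(j,e), red(e,j)
round 2: derive flow(b,b) via R1 from flow(b,c), flow(c,b)
round 2: derive flow(b,d) via R1 from flow(b,c), flow(c,d)
round 2: derive flow(b,e) via R1 from flow(b,c), flow(c,e)
round 2: derive flow(d,b) via R1 from flow(d,c), flow(c,b)
round 2: derive flow(j,b) via R1 from flow(j,c), flow(c,b)
round 2: derive span(b) via R3 from flow(b,c), flow(c,b)
round 2: derive span(c) via R3 from flow(c,b), flow(b,c)
round 2: derive span(d) via R3 from flow(d,c), flow(c,b)
round 2: derive span(j) via R3 from flow(j,c), flow(c,b)

span(b)
span(c)
span(d)
span(j)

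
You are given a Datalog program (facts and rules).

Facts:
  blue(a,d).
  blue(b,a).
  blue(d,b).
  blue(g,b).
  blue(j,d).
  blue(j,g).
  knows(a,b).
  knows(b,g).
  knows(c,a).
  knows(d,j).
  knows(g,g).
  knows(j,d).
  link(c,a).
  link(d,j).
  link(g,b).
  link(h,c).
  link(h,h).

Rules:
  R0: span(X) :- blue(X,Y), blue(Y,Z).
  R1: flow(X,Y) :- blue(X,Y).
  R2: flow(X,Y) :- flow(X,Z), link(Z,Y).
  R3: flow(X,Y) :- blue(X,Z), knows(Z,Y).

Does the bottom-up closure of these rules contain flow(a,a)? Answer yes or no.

round 1: derive flow(a,d) via R1 from blue(a,d)
round 1: derive flow(b,a) via R1 from blue(b,a)
round 1: derive flow(d,b) via R1 from blue(d,b)
round 1: derive flow(g,b) via R1 from blue(g,b)
round 1: derive flow(j,d) via R1 from blue(j,d)
round 1: derive flow(j,g) via R1 from blue(j,g)
round 1: derive flow(a,j) via R3 from blue(a,d), knows(d,j)
round 1: derive flow(b,b) via R3 from blue(b,a), knows(a,b)
round 1: derive flow(d,g) via R3 from blue(d,b), knows(b,g)
round 1: derive flow(g,g) via R3 from blue(g,b), knows(b,g)
round 1: derive flow(j,j) via R3 from blue(j,d), knows(d,j)
round 2: derive flow(j,b) via R2 from flow(j,g), link(g,b)

no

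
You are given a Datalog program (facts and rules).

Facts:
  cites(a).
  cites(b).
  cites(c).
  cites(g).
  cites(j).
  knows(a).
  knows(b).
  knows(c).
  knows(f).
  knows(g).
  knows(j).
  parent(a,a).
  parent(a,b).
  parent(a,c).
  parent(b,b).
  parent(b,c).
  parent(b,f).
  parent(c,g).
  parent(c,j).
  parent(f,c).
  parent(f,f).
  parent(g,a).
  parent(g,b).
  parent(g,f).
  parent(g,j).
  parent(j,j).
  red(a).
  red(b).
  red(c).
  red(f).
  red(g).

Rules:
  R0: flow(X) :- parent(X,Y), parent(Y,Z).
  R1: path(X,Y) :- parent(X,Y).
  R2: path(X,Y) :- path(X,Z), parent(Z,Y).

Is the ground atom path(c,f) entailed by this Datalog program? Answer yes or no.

yes

round 1: derive path(a,a) via R1 from parent(a,a)
round 1: derive path(a,b) via R1 from parent(a,b)
round 1: derive path(a,c) via R1 from parent(a,c)
round 1: derive path(b,b) via R1 from parent(b,b)
round 1: derive path(b,c) via R1 from parent(b,c)
round 1: derive path(b,f) via R1 from parent(b,f)
round 1: derive path(c,g) via R1 from parent(c,g)
round 1: derive path(c,j) via R1 from parent(c,j)
round 1: derive path(f,c) via R1 from parent(f,c)
round 1: derive path(f,f) via R1 from parent(f,f)
round 1: derive path(g,a) via R1 from parent(g,a)
round 1: derive path(g,b) via R1 from parent(g,b)
round 1: derive path(g,f) via R1 from parent(g,f)
round 1: derive path(g,j) via R1 from parent(g,j)
round 1: derive path(j,j) via R1 from parent(j,j)
round 2: derive path(a,f) via R2 from path(a,b), parent(b,f)
round 2: derive path(a,g) via R2 from path(a,c), parent(c,g)
round 2: derive path(a,j) via R2 from path(a,c), parent(c,j)
round 2: derive path(b,g) via R2 from path(b,c), parent(c,g)
round 2: derive path(b,j) via R2 from path(b,c), parent(c,j)
round 2: derive path(c,a) via R2 from path(c,g), parent(g,a)
round 2: derive path(c,b) via R2 from path(c,g), parent(g,b)
round 2: derive path(c,f) via R2 from path(c,g), parent(g,f)
round 2: derive path(f,g) via R2 from path(f,c), parent(c,g)
round 2: derive path(f,j) via R2 from path(f,c), parent(c,j)
round 2: derive path(g,c) via R2 from path(g,a), parent(a,c)
round 3: derive path(b,a) via R2 from path(b,g), parent(g,a)
round 3: derive path(c,c) via R2 from path(c,a), parent(a,c)
round 3: derive path(f,a) via R2 from path(f,g), parent(g,a)
round 3: derive path(f,b) via R2 from path(f,g), parent(g,b)
round 3: derive path(g,g) via R2 from path(g,c), parent(c,g)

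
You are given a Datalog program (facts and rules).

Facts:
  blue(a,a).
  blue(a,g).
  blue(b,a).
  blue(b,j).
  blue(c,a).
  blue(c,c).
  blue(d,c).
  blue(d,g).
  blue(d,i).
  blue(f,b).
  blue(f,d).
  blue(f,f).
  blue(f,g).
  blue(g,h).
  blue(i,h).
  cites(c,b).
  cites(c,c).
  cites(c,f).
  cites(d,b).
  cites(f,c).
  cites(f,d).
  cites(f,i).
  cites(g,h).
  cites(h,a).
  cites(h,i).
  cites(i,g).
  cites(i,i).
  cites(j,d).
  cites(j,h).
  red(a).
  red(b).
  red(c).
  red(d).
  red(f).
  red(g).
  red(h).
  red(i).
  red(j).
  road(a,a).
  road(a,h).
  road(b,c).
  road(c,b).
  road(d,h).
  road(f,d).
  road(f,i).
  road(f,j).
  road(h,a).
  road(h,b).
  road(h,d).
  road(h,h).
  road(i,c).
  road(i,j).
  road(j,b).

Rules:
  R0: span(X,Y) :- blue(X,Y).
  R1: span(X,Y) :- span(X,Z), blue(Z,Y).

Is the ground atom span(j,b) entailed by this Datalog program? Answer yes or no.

round 1: derive span(a,a) via R0 from blue(a,a)
round 1: derive span(a,g) via R0 from blue(a,g)
round 1: derive span(b,a) via R0 from blue(b,a)
round 1: derive span(b,j) via R0 from blue(b,j)
round 1: derive span(c,a) via R0 from blue(c,a)
round 1: derive span(c,c) via R0 from blue(c,c)
round 1: derive span(d,c) via R0 from blue(d,c)
round 1: derive span(d,g) via R0 from blue(d,g)
round 1: derive span(d,i) via R0 from blue(d,i)
round 1: derive span(f,b) via R0 from blue(f,b)
round 1: derive span(f,d) via R0 from blue(f,d)
round 1: derive span(f,f) via R0 from blue(f,f)
round 1: derive span(f,g) via R0 from blue(f,g)
round 1: derive span(g,h) via R0 from blue(g,h)
round 1: derive span(i,h) via R0 from blue(i,h)
round 2: derive span(a,h) via R1 from span(a,g), blue(g,h)
round 2: derive span(b,g) via R1 from span(b,a), blue(a,g)
round 2: derive span(c,g) via R1 from span(c,a), blue(a,g)
round 2: derive span(d,a) via R1 from span(d,c), blue(c,a)
round 2: derive span(d,h) via R1 from span(d,g), blue(g,h)
round 2: derive span(f,a) via R1 from span(f,b), blue(b,a)
round 2: derive span(f,c) via R1 from span(f,d), blue(d,c)
round 2: derive span(f,h) via R1 from span(f,g), blue(g,h)
round 2: derive span(f,i) via R1 from span(f,d), blue(d,i)
round 2: derive span(f,j) via R1 from span(f,b), blue(b,j)
round 3: derive span(b,h) via R1 from span(b,g), blue(g,h)
round 3: derive span(c,h) via R1 from span(c,g), blue(g,h)

no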